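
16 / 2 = 8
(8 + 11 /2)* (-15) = -405 /2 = -202.50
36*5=180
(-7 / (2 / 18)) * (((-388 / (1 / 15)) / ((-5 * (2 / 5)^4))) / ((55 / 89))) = -203954625 / 44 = -4635332.39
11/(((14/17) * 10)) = 187/140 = 1.34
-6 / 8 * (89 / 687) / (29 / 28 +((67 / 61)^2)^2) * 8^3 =-4416490978816 / 221159217933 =-19.97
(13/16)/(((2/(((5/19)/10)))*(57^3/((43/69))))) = 559/15538433472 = 0.00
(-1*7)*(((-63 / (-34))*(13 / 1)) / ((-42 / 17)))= 273 / 4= 68.25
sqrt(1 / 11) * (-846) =-255.08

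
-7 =-7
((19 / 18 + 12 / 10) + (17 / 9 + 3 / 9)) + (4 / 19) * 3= 8737 / 1710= 5.11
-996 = -996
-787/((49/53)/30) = -1251330/49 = -25537.35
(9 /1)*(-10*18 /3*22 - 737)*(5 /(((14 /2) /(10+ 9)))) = -1758735 /7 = -251247.86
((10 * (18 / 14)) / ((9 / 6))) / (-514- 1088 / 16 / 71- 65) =-4260 / 288239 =-0.01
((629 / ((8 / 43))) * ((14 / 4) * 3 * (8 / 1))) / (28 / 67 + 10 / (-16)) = -1371356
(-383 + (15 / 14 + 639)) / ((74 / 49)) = 25193 / 148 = 170.22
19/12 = 1.58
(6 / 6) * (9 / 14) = 9 / 14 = 0.64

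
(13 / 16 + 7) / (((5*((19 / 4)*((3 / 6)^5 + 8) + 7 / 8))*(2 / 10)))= 0.20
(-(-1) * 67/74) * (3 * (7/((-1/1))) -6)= -1809/74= -24.45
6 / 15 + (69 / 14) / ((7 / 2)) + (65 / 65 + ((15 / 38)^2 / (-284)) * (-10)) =141348649 / 50236760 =2.81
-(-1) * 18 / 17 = 1.06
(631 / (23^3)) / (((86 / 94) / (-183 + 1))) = -5397574 / 523181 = -10.32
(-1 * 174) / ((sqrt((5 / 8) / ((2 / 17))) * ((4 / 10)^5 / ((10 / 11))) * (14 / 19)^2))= -12344.07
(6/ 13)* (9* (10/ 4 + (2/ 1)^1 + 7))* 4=2484/ 13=191.08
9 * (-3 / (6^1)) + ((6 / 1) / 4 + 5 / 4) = -7 / 4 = -1.75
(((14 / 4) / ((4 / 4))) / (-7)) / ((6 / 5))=-5 / 12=-0.42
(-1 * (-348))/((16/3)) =261/4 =65.25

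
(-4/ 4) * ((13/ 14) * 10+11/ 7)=-76/ 7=-10.86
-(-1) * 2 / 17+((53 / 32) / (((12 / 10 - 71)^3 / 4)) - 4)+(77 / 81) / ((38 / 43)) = -24971565388631 / 8897209339896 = -2.81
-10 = -10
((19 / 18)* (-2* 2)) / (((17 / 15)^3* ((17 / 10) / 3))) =-427500 / 83521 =-5.12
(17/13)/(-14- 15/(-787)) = -13379/143039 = -0.09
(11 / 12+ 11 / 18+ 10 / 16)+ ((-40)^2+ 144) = 125723 / 72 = 1746.15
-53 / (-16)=53 / 16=3.31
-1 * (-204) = 204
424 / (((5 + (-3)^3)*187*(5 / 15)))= -636 / 2057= -0.31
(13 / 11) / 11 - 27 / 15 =-1.69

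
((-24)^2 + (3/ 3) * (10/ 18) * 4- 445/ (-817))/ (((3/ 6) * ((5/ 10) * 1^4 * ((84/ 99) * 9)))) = 46812403/ 154413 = 303.16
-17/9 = -1.89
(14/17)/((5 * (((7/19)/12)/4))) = 1824/85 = 21.46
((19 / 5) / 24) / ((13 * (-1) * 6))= -19 / 9360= -0.00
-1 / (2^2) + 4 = 15 / 4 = 3.75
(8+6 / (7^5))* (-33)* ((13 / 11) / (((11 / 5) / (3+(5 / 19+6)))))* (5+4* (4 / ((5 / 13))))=-19549699104 / 319333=-61220.42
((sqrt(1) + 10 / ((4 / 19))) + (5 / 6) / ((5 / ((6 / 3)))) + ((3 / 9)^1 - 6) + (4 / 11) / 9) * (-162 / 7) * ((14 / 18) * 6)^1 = -51330 / 11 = -4666.36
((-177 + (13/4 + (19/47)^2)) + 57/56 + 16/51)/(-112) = 1086740227/706597248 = 1.54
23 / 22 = 1.05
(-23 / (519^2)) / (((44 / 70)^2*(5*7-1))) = -28175 / 4432604616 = -0.00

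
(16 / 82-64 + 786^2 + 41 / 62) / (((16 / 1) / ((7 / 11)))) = 10991938447 / 447392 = 24568.92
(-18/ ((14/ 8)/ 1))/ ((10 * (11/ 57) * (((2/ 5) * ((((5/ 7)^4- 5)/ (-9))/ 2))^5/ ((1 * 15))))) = -1035890683811890931629773/ 167955404204118784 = -6167653.19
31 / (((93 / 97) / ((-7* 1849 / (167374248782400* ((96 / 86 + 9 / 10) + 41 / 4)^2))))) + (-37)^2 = 27319823985415976339459 / 19956043816958588724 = 1369.00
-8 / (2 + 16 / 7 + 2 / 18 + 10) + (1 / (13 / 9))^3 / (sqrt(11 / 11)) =-446085 / 1992679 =-0.22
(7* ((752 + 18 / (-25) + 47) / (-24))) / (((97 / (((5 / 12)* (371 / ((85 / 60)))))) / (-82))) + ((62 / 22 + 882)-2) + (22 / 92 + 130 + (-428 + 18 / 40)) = 276135785183 / 12515910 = 22062.78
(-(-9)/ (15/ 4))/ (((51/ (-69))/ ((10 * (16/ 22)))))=-4416/ 187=-23.61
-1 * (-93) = 93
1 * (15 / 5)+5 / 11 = 38 / 11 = 3.45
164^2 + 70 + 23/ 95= 2561793/ 95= 26966.24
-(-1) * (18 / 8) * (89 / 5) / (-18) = -2.22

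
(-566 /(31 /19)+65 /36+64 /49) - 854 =-65500033 /54684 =-1197.79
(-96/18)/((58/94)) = -752/87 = -8.64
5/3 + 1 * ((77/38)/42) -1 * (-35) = 36.71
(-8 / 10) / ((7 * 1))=-4 / 35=-0.11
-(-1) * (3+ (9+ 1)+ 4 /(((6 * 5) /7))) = 209 /15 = 13.93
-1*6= -6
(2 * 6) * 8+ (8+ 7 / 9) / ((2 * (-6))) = 10289 / 108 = 95.27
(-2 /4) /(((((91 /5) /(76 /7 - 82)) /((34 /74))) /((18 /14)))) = 190485 /164983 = 1.15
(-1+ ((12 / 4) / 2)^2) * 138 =345 / 2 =172.50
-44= -44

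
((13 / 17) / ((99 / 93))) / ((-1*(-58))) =403 / 32538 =0.01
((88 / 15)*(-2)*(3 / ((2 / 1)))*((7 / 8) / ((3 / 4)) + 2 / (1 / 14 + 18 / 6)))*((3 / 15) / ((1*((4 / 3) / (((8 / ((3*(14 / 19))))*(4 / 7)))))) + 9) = -6724388 / 22575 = -297.87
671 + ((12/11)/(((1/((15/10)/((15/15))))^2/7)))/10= 73999/110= 672.72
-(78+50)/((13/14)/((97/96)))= -5432/39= -139.28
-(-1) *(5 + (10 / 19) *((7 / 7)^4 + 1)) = 115 / 19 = 6.05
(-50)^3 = -125000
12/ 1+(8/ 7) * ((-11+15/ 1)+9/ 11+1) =1436/ 77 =18.65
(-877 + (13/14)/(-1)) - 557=-20089/14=-1434.93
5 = 5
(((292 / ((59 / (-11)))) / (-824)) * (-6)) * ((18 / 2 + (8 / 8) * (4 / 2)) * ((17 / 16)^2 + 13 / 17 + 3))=-564349203 / 26447104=-21.34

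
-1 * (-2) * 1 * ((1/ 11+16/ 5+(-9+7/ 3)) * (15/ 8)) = -557/ 44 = -12.66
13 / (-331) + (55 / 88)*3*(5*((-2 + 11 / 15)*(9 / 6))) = -17.85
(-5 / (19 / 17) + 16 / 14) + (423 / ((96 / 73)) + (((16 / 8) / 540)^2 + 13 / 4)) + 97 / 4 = 26824157489 / 77565600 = 345.83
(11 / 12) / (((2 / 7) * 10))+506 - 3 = 120797 / 240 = 503.32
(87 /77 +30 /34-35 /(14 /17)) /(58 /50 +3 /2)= -2649925 /174097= -15.22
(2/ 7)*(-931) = -266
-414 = -414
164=164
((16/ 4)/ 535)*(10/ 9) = 8/ 963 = 0.01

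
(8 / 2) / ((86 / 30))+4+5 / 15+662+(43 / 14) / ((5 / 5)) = 670.80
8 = 8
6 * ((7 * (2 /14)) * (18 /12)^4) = 243 /8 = 30.38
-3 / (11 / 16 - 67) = 0.05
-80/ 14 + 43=37.29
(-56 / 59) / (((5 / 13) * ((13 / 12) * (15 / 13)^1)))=-2912 / 1475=-1.97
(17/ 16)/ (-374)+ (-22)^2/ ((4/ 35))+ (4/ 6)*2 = 4473565/ 1056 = 4236.33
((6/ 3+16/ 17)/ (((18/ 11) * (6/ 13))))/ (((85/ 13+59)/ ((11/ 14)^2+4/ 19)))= 143282425/ 2912674464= 0.05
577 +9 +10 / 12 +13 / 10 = 8822 / 15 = 588.13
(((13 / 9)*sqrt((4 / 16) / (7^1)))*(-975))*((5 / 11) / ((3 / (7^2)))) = -147875*sqrt(7) / 198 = -1975.96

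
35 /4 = 8.75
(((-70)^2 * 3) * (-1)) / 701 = -14700 / 701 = -20.97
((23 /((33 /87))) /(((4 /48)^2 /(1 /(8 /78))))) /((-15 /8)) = -45404.51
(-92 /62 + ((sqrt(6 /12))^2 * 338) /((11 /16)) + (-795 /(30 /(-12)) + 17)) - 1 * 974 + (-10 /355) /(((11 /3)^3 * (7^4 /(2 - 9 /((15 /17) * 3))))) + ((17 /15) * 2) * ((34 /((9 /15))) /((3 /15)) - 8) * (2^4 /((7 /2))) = 111158262224753 /45217310985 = 2458.31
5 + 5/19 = 100/19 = 5.26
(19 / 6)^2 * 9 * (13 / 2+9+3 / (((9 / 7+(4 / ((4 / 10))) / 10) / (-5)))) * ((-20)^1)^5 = -2581150000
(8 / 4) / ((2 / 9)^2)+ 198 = 477 / 2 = 238.50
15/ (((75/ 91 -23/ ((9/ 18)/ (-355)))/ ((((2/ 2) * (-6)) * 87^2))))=-427518/ 10249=-41.71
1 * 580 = 580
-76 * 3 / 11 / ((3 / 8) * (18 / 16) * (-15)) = 4864 / 1485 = 3.28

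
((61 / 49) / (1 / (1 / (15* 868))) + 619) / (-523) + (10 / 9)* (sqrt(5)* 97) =-394909681 / 333663540 + 970* sqrt(5) / 9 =239.81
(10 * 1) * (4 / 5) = 8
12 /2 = 6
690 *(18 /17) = 12420 /17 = 730.59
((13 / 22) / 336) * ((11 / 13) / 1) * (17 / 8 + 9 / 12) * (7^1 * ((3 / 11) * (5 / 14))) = 115 / 39424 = 0.00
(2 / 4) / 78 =1 / 156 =0.01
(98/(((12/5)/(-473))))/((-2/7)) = 811195/12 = 67599.58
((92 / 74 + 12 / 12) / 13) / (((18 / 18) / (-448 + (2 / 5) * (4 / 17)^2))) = -53728224 / 695045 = -77.30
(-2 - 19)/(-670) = 21/670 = 0.03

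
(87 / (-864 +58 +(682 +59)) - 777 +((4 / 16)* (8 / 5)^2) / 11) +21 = -2707277 / 3575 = -757.28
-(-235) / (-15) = -47 / 3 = -15.67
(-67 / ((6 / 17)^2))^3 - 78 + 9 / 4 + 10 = -7259690732779 / 46656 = -155600367.21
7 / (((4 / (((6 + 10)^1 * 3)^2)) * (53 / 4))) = 16128 / 53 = 304.30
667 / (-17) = -667 / 17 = -39.24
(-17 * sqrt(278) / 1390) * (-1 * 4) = 34 * sqrt(278) / 695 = 0.82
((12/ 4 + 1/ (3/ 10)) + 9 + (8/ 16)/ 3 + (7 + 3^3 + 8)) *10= 575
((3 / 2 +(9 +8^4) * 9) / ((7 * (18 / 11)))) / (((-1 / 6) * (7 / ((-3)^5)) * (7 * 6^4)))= 812823 / 10976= 74.05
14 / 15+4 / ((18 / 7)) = 112 / 45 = 2.49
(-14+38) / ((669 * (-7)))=-0.01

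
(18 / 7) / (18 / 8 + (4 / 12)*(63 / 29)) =696 / 805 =0.86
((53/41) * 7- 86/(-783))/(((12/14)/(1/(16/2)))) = 2058133/1540944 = 1.34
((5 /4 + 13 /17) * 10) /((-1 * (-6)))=685 /204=3.36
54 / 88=0.61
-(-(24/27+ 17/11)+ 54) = -5105/99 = -51.57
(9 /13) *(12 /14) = 54 /91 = 0.59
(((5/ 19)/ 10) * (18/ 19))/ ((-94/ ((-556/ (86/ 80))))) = 100080/ 729581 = 0.14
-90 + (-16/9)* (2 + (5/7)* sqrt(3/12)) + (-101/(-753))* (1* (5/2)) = -329807/3514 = -93.86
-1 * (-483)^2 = -233289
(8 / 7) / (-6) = -4 / 21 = -0.19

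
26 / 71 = 0.37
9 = 9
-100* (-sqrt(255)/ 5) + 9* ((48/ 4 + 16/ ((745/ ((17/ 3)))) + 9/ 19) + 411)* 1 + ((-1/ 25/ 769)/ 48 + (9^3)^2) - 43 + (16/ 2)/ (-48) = 20* sqrt(255) + 466069384291603/ 870815600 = 535529.57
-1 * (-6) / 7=6 / 7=0.86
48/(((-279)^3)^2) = 16/157218614578107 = 0.00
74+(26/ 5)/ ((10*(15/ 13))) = 27919/ 375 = 74.45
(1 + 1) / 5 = 2 / 5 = 0.40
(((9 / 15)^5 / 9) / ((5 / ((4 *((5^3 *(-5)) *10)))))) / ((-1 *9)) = 24 / 5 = 4.80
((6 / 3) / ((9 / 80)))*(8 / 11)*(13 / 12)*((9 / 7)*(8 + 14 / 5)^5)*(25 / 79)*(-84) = -1528101199872 / 21725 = -70338375.14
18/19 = 0.95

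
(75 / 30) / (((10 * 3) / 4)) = 1 / 3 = 0.33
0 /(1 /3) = 0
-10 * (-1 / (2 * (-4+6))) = 5 / 2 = 2.50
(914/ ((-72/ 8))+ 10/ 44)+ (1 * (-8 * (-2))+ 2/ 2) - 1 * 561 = -127775/ 198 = -645.33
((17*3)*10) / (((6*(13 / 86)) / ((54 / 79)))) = 394740 / 1027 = 384.36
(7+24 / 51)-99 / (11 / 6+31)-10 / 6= 2.79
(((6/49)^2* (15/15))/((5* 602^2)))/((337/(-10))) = -18/73308621337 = -0.00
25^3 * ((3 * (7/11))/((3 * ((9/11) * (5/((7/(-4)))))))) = -153125/36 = -4253.47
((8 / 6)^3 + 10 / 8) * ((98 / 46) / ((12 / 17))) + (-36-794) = -1061519 / 1296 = -819.07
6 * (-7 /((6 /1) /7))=-49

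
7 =7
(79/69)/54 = 79/3726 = 0.02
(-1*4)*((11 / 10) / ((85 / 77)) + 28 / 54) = -69538 / 11475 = -6.06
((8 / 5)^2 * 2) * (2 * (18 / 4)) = 1152 / 25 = 46.08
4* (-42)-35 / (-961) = -161413 / 961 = -167.96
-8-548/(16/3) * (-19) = 7777/4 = 1944.25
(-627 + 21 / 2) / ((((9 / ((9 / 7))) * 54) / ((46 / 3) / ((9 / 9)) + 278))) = -30140 / 63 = -478.41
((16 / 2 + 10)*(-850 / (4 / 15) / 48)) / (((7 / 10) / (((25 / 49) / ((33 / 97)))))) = -2560.86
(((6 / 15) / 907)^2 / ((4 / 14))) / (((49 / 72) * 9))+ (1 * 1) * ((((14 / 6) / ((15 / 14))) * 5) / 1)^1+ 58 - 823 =-977080783381 / 1295672175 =-754.11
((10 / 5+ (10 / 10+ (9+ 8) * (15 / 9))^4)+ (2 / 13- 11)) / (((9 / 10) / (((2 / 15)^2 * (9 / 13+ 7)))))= 124735144480 / 1108809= 112494.71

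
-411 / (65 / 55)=-4521 / 13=-347.77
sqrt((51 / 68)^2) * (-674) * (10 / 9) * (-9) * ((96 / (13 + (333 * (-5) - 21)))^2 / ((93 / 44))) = 683274240 / 86766799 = 7.87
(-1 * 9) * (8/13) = -72/13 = -5.54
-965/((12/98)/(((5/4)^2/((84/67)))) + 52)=-11314625/610852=-18.52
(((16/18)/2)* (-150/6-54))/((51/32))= -10112/459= -22.03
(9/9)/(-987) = -1/987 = -0.00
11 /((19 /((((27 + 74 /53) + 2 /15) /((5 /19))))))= 249491 /3975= 62.77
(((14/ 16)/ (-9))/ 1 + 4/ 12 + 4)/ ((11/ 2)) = 305/ 396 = 0.77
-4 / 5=-0.80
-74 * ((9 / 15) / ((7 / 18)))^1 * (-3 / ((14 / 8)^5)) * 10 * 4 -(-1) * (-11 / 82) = 8051572933 / 9647218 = 834.60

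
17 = 17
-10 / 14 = -5 / 7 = -0.71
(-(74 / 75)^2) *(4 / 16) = -1369 / 5625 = -0.24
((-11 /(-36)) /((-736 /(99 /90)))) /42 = -121 /11128320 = -0.00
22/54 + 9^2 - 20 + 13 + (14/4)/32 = 128765/1728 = 74.52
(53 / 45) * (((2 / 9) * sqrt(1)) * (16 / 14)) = 848 / 2835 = 0.30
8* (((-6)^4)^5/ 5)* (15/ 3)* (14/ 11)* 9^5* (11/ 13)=24179959969455211020288/ 13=1859996920727323924637.54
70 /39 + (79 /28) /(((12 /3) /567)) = 250681 /624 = 401.73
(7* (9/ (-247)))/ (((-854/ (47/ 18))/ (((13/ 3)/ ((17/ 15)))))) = 235/ 78812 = 0.00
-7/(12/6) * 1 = -7/2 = -3.50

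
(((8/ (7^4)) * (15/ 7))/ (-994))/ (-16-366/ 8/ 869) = 208560/ 466093455121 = 0.00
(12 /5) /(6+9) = 4 /25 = 0.16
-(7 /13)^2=-49 /169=-0.29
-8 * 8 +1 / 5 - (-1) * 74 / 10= -282 / 5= -56.40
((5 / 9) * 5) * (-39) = -325 / 3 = -108.33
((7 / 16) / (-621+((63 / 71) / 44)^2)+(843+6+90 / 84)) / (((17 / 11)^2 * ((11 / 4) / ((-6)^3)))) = -12694310862402224 / 454093708523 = -27955.27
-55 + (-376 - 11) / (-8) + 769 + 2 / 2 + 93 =6851 / 8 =856.38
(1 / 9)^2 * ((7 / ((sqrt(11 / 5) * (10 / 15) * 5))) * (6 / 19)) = 7 * sqrt(55) / 9405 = 0.01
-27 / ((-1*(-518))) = -27 / 518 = -0.05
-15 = -15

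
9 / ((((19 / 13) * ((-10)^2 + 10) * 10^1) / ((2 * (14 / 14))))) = 117 / 10450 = 0.01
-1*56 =-56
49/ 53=0.92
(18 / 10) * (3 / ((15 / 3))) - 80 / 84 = 0.13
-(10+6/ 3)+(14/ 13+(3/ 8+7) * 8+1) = 638/ 13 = 49.08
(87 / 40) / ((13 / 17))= 1479 / 520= 2.84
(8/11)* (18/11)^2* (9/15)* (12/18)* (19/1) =98496/6655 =14.80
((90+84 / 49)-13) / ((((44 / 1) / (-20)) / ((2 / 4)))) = -2755 / 154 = -17.89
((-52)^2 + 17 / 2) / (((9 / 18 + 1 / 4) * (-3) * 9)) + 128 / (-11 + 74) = -74798 / 567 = -131.92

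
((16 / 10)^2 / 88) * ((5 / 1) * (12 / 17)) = 96 / 935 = 0.10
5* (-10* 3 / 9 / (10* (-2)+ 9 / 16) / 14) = 400 / 6531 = 0.06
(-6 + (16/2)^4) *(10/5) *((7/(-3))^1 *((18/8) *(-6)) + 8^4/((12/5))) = 42654610/3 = 14218203.33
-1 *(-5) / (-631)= -5 / 631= -0.01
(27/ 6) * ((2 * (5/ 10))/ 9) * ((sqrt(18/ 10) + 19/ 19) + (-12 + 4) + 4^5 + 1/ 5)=3 * sqrt(5)/ 10 + 2543/ 5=509.27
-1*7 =-7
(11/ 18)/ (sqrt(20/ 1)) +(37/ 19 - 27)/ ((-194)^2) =-119/ 178771 +11 * sqrt(5)/ 180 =0.14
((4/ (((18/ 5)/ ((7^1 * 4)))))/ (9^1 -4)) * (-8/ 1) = -448/ 9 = -49.78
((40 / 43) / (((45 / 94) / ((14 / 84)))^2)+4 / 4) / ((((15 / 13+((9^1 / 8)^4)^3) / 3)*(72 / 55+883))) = 155807051128242176 / 217253202455799506619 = 0.00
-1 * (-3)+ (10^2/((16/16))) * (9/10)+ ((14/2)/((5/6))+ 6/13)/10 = 30513/325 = 93.89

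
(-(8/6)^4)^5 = -1099511627776/3486784401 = -315.34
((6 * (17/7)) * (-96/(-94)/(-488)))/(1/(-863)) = 26.32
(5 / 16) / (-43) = -5 / 688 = -0.01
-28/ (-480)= 7/ 120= 0.06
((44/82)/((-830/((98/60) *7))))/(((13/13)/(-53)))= 0.39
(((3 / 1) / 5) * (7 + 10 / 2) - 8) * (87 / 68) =-1.02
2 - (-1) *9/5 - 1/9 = 166/45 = 3.69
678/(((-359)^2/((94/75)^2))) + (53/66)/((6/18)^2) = 38466580717/5316341250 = 7.24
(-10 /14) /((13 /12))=-60 /91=-0.66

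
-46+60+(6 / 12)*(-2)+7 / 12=163 / 12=13.58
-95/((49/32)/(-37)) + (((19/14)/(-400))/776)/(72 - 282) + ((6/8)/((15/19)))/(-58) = 60749564606951/26464704000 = 2295.49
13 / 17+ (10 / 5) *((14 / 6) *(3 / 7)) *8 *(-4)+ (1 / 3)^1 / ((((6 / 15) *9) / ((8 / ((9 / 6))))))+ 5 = -79510 / 1377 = -57.74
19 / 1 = 19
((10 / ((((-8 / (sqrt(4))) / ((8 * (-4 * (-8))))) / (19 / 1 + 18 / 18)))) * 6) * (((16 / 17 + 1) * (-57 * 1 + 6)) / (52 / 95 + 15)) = 722304000 / 1477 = 489034.53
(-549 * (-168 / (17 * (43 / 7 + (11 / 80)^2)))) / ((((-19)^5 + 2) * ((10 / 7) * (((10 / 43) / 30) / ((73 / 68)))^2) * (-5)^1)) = 3206216420721216 / 3358129576870367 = 0.95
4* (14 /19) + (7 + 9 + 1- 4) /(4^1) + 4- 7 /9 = 9.42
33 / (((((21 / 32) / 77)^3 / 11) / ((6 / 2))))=5277319168 / 3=1759106389.33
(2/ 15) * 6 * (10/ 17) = 8/ 17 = 0.47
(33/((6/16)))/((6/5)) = 220/3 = 73.33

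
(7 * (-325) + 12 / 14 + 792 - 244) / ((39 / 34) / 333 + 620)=-45601242 / 16379251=-2.78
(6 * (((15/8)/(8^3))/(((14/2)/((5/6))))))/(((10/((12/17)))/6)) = 135/121856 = 0.00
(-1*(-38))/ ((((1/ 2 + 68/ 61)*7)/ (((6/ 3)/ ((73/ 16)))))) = 148352/ 100667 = 1.47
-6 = -6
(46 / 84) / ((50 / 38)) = 0.42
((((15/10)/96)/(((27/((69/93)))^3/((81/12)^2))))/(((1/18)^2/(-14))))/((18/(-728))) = 7750379/2859936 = 2.71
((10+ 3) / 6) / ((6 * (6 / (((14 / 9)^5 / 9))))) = 873964 / 14348907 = 0.06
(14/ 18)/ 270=7/ 2430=0.00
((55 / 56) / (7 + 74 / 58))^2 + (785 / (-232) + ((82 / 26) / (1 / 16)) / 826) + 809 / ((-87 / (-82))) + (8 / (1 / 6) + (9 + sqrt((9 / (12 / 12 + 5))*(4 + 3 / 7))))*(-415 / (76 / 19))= -828405311223965 / 160713326592-415*sqrt(1302) / 56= -5421.96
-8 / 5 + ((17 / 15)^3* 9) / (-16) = -14513 / 6000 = -2.42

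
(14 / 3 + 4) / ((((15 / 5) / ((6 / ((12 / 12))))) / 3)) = 52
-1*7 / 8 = -7 / 8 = -0.88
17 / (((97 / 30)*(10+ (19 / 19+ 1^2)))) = 85 / 194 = 0.44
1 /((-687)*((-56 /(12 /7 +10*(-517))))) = -18089 /134652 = -0.13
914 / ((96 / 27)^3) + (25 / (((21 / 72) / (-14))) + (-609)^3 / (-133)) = 528289519155 / 311296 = 1697064.91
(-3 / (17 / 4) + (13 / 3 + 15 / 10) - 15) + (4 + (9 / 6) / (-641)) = -192056 / 32691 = -5.87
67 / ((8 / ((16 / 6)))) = 67 / 3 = 22.33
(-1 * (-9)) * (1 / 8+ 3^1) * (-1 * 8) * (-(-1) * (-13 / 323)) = 2925 / 323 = 9.06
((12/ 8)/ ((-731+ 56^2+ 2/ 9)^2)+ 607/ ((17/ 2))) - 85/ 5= 866896330781/ 15932148706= 54.41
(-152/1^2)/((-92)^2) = -19/1058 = -0.02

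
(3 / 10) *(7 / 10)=21 / 100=0.21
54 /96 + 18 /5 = 333 /80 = 4.16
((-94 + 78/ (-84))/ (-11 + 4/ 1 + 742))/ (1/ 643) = -284849/ 3430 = -83.05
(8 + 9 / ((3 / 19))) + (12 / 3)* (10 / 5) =73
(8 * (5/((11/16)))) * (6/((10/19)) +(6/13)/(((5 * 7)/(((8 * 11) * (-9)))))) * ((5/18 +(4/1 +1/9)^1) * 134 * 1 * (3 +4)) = 98238080/429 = 228993.19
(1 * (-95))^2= 9025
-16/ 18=-8/ 9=-0.89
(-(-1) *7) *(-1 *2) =-14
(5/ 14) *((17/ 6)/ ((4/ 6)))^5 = 7099285/ 14336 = 495.21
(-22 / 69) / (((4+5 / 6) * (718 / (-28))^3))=120736 / 30860942093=0.00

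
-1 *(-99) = 99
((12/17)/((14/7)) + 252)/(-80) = -429/136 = -3.15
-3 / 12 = -1 / 4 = -0.25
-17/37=-0.46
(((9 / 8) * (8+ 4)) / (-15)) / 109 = -9 / 1090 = -0.01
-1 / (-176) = 1 / 176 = 0.01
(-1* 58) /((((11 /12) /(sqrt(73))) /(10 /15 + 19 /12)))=-1566* sqrt(73) /11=-1216.36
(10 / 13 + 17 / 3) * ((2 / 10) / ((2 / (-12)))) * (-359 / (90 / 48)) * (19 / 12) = 6848284 / 2925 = 2341.29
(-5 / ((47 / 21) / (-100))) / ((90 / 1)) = 350 / 141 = 2.48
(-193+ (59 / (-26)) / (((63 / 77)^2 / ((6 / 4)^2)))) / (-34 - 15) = 187787 / 45864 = 4.09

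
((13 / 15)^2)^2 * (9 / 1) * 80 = 456976 / 1125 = 406.20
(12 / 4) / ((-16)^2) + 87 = 22275 / 256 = 87.01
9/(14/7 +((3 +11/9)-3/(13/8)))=1053/512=2.06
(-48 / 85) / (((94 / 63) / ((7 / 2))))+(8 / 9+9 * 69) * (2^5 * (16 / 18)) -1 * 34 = 5712732958 / 323595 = 17653.96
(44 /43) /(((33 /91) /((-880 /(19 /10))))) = -3203200 /2451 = -1306.90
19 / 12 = 1.58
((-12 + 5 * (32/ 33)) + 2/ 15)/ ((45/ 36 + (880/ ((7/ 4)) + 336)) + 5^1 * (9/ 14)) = -10808/ 1298715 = -0.01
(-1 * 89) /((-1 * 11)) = 89 /11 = 8.09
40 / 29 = 1.38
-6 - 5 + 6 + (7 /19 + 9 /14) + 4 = 3 /266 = 0.01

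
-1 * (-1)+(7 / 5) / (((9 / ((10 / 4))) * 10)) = 187 / 180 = 1.04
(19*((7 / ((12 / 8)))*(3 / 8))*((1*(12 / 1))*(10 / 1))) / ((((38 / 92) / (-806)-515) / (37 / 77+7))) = -57.96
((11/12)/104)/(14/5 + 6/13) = 55/20352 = 0.00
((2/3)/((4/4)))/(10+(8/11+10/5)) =11/210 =0.05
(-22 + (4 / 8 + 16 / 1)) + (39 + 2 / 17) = 1143 / 34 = 33.62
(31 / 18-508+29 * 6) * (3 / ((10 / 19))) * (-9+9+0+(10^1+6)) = -454556 / 15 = -30303.73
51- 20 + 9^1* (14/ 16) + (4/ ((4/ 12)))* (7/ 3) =535/ 8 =66.88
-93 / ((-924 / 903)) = 3999 / 44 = 90.89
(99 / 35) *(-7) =-99 / 5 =-19.80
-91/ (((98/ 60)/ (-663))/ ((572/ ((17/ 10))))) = 12428742.86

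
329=329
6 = 6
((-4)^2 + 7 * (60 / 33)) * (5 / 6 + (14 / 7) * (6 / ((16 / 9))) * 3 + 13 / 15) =34681 / 55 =630.56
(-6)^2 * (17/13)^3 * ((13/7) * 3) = 530604/1183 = 448.52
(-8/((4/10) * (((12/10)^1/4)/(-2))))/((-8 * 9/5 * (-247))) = 250/6669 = 0.04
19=19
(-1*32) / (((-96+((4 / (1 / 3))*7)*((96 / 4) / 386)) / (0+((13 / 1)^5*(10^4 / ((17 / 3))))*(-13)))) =-3726296548000 / 1241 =-3002656364.22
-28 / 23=-1.22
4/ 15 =0.27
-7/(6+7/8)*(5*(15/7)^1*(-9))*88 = 8640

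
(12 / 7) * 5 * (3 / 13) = 180 / 91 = 1.98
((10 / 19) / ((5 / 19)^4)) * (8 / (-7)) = -109744 / 875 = -125.42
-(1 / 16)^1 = -1 / 16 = -0.06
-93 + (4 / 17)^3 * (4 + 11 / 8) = -456565 / 4913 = -92.93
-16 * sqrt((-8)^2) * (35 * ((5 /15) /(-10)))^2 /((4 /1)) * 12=-522.67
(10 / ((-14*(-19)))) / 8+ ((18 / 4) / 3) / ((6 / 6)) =1601 / 1064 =1.50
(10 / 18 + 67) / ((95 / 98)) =3136 / 45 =69.69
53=53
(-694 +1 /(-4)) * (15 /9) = -13885 /12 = -1157.08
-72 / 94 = -36 / 47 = -0.77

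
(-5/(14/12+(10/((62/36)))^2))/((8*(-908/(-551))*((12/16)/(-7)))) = 18532885/182623316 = 0.10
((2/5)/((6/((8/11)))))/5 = 8/825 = 0.01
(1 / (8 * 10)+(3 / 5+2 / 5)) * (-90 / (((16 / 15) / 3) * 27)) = -1215 / 128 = -9.49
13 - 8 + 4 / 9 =49 / 9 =5.44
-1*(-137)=137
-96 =-96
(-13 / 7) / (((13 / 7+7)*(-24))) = 13 / 1488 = 0.01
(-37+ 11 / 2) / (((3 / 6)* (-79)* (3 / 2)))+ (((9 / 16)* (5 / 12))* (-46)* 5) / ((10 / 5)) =-133587 / 5056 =-26.42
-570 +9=-561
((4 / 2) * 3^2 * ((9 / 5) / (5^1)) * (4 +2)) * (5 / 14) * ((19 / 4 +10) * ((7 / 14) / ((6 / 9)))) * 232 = 1247319 / 35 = 35637.69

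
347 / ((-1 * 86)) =-347 / 86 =-4.03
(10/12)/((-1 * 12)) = -5/72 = -0.07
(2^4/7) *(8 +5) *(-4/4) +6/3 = -194/7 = -27.71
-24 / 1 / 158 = -12 / 79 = -0.15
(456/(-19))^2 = 576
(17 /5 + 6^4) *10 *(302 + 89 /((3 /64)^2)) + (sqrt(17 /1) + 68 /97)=530244719.05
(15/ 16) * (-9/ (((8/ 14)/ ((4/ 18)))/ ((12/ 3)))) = -105/ 8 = -13.12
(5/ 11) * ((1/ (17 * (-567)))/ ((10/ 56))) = -4/ 15147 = -0.00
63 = 63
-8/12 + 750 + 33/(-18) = 1495/2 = 747.50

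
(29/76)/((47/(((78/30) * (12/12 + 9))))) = 377/1786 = 0.21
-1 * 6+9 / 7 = -33 / 7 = -4.71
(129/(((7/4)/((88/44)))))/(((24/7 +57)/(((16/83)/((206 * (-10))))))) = -1376/6027045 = -0.00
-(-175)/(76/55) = 9625/76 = 126.64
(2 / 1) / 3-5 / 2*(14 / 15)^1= -5 / 3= -1.67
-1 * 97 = -97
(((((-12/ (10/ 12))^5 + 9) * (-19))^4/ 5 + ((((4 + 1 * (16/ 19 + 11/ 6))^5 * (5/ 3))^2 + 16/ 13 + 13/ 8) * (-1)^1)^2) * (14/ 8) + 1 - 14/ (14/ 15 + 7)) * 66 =4498290287845063661415163093040103900666163090660136609572664260232539322921939085293387321/ 10167086151596674459688872506540757457571000000000000000000000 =442436527120273939896612200000.00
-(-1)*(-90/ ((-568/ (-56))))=-630/ 71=-8.87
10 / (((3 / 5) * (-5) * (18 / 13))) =-65 / 27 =-2.41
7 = 7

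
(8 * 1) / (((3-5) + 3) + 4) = 8 / 5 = 1.60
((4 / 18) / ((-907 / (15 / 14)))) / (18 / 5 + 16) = -25 / 1866606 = -0.00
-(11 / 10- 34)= 329 / 10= 32.90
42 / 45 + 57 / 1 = 869 / 15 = 57.93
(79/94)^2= 0.71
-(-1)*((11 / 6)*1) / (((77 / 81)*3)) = 9 / 14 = 0.64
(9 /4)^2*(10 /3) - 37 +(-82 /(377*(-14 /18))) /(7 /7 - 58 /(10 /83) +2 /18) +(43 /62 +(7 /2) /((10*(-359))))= -493413042098673 /25390460488120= -19.43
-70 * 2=-140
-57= -57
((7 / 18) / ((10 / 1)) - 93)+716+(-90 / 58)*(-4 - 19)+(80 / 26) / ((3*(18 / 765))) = 47659319 / 67860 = 702.32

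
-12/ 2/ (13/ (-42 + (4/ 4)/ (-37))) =9330/ 481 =19.40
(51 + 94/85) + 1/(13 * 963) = 55446736/1064115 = 52.11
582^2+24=338748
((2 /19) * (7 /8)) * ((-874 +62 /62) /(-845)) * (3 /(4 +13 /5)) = 6111 /141284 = 0.04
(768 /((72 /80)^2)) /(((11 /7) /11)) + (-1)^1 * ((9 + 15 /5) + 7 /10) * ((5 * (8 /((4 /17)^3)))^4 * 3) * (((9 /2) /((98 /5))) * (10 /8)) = -168565358090858341304275 /173408256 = -972072276021611.92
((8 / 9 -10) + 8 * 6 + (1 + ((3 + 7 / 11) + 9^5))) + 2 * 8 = 5851744 / 99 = 59108.53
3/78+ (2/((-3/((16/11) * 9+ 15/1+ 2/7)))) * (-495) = 1704307/182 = 9364.32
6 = 6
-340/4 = -85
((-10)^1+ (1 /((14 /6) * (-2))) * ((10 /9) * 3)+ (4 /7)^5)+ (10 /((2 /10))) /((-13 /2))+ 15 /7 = -3540168 /218491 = -16.20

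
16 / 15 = 1.07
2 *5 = 10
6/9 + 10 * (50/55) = 322/33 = 9.76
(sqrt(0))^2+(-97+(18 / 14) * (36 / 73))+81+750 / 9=104194 / 1533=67.97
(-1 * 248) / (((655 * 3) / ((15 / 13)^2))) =-3720 / 22139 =-0.17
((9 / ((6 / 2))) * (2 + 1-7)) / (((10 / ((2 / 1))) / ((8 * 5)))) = -96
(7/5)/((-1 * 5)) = -7/25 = -0.28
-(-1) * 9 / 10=9 / 10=0.90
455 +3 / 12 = 1821 / 4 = 455.25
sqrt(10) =3.16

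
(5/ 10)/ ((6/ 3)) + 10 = 41/ 4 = 10.25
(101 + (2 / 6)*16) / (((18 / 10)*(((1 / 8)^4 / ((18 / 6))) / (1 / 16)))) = 408320 / 9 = 45368.89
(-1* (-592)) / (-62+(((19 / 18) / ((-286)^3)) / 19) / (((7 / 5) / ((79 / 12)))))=-20939755060224 / 2193014888459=-9.55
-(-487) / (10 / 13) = 6331 / 10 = 633.10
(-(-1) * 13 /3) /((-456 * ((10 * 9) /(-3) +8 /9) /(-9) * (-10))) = 117 /398240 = 0.00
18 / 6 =3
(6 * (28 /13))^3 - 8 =2150.23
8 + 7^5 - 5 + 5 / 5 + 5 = 16816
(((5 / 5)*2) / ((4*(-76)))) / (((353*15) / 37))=-0.00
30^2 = 900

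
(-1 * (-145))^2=21025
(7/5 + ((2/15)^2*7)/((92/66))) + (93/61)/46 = 320393/210450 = 1.52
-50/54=-25/27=-0.93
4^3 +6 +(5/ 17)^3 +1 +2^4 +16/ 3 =1361276/ 14739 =92.36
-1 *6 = -6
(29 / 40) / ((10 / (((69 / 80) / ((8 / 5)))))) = 2001 / 51200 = 0.04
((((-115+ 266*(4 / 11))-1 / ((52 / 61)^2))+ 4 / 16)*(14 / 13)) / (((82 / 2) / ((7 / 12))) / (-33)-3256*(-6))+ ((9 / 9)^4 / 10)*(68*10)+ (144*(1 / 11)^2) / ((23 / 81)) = 230920253460097 / 3198780467168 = 72.19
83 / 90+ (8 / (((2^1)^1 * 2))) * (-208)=-37357 / 90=-415.08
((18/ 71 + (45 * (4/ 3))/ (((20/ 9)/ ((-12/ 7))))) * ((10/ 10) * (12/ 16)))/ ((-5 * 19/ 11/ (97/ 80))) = 36616239/ 7554400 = 4.85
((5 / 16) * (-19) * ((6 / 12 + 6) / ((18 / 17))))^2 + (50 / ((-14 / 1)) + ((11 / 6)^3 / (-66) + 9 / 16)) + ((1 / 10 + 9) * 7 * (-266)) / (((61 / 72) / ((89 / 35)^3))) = -9666453538835599 / 29514240000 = -327518.29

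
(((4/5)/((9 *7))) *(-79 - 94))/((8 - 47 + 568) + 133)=-346/104265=-0.00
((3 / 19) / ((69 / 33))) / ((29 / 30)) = 990 / 12673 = 0.08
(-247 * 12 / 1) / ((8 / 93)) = -68913 / 2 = -34456.50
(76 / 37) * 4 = 304 / 37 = 8.22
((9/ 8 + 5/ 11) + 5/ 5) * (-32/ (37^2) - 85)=-26422119/ 120472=-219.32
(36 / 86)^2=324 / 1849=0.18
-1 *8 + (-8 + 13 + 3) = 0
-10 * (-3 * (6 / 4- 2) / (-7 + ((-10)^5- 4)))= 5 / 33337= 0.00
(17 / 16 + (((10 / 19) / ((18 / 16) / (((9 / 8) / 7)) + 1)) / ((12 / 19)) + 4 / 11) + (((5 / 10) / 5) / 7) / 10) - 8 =-149417 / 23100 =-6.47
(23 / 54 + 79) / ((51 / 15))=21445 / 918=23.36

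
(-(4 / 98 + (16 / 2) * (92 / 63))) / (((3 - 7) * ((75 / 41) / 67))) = 1420199 / 13230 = 107.35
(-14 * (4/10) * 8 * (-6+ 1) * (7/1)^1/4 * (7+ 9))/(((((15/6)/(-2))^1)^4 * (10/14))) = 11239424/3125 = 3596.62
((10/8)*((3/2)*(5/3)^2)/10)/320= 5/3072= 0.00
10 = 10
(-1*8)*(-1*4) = 32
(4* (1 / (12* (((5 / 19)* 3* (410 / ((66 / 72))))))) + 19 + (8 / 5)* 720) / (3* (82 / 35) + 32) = 30.00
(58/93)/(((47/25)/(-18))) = -8700/1457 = -5.97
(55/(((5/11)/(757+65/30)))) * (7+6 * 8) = 5052254.17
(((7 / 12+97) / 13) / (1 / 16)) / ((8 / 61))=71431 / 78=915.78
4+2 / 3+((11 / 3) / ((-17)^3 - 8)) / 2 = 137777 / 29526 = 4.67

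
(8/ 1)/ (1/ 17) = 136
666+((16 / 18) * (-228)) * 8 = -2866 / 3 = -955.33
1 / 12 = 0.08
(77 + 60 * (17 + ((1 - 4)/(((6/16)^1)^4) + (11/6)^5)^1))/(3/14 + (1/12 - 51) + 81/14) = 4382129/29106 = 150.56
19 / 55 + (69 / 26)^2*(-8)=-56.00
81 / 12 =27 / 4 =6.75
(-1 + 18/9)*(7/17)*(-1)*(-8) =56/17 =3.29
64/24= 2.67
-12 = -12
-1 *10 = -10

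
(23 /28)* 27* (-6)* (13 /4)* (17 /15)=-490.15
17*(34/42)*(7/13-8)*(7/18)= -28033/702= -39.93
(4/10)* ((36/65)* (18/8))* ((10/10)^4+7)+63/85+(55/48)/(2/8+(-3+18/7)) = -1.69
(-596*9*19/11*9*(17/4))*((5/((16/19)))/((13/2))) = -370337265/1144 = -323721.39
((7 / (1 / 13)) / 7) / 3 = 13 / 3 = 4.33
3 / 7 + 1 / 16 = 55 / 112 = 0.49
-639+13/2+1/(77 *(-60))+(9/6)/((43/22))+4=-124705393/198660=-627.73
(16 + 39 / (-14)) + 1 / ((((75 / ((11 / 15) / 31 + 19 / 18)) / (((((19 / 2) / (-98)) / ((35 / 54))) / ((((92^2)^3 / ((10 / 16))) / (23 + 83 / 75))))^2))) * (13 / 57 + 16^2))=40436088847268556048613808179525400091529 / 3060028345198701538814017916108800000000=13.21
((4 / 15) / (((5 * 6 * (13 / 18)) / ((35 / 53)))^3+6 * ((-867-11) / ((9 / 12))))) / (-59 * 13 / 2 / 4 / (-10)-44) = -197568 / 721378239265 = -0.00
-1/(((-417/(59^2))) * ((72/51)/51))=1006009/3336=301.56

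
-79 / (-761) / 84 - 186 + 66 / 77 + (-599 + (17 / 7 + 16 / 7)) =-49824113 / 63924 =-779.43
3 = 3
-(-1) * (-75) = -75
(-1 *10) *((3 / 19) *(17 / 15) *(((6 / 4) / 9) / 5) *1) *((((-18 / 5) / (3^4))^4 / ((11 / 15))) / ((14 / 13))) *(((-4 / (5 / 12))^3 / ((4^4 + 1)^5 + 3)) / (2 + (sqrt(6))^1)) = -1810432 / 7784778415563819140625 + 905216 *sqrt(6) / 7784778415563819140625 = 0.00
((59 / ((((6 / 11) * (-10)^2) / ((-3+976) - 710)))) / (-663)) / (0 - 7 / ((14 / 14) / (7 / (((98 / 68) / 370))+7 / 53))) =9046411 / 265248664200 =0.00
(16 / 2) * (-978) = -7824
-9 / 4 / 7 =-9 / 28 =-0.32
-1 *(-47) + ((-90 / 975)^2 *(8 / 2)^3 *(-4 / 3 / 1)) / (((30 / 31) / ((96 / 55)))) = 53084413 / 1161875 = 45.69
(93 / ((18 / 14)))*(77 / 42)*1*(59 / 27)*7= 985831 / 486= 2028.46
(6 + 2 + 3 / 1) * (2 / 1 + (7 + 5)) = 154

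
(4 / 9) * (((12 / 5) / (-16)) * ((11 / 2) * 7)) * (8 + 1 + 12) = -539 / 10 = -53.90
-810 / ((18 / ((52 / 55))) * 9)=-52 / 11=-4.73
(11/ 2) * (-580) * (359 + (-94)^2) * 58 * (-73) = 124191899700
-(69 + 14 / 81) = -5603 / 81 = -69.17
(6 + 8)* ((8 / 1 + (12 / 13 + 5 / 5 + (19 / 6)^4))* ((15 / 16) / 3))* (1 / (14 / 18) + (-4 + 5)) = 9306785 / 8424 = 1104.79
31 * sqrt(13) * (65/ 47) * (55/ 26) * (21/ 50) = 7161 * sqrt(13)/ 188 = 137.34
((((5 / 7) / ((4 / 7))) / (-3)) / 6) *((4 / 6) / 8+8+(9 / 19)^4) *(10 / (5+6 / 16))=-1.05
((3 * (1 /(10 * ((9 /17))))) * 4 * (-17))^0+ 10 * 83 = 831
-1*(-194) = 194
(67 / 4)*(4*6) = 402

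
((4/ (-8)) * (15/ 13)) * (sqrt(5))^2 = -2.88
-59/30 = -1.97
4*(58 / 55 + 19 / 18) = 4178 / 495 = 8.44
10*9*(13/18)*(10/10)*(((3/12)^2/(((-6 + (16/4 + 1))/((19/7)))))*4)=-1235/28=-44.11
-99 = -99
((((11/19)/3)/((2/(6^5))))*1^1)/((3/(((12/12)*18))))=85536/19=4501.89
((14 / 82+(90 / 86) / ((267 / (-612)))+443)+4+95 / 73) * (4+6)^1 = 51094183390 / 11454211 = 4460.73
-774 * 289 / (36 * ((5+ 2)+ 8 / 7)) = -86989 / 114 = -763.06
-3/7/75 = -1/175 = -0.01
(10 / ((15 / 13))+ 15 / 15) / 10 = 29 / 30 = 0.97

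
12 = 12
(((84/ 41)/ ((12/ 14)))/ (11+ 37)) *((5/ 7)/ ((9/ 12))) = 0.05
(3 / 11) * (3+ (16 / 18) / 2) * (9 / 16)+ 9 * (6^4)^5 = 5791354969059754077 / 176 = 32905425960566784.53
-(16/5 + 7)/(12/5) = -4.25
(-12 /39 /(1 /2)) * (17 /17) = -0.62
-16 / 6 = -8 / 3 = -2.67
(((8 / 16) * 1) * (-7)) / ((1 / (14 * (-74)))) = 3626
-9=-9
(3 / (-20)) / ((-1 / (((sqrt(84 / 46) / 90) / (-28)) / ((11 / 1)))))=-sqrt(966) / 4250400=-0.00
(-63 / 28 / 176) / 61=-9 / 42944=-0.00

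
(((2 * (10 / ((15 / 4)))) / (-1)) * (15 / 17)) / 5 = -16 / 17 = -0.94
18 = 18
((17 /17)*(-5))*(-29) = 145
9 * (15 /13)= 135 /13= 10.38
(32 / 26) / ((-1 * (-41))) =16 / 533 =0.03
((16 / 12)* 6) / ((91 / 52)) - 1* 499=-3461 / 7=-494.43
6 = 6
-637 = -637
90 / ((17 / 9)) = 810 / 17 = 47.65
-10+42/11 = -68/11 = -6.18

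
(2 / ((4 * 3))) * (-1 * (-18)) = 3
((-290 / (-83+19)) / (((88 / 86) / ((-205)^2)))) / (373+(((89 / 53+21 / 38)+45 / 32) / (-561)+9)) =13456862862375 / 27622201652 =487.18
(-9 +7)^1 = -2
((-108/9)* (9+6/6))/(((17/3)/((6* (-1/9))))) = 240/17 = 14.12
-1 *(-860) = 860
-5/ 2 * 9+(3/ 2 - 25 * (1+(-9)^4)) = -164071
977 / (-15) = -977 / 15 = -65.13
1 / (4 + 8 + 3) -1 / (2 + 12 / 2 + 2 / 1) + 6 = 179 / 30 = 5.97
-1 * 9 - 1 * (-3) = -6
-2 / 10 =-1 / 5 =-0.20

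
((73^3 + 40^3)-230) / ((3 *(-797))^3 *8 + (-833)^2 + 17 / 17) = -452787 / 109351805878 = -0.00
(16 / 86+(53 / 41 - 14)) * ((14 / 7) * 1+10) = -150.26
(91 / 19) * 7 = 637 / 19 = 33.53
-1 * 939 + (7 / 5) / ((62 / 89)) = -290467 / 310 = -936.99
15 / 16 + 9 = 9.94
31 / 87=0.36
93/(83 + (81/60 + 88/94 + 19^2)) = 87420/419509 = 0.21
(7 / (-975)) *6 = -14 / 325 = -0.04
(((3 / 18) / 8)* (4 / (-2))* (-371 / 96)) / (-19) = -371 / 43776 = -0.01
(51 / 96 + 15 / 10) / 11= 65 / 352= 0.18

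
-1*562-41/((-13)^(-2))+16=-7475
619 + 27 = 646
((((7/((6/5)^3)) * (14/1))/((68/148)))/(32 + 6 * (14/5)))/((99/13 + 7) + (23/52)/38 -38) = -55976375/517253526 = -0.11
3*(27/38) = 81/38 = 2.13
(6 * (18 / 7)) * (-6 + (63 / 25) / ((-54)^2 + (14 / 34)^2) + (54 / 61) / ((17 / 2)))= -13910289018228 / 152942230175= -90.95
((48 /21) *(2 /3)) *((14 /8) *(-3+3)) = 0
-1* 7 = -7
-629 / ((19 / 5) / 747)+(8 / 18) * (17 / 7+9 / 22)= -123646.90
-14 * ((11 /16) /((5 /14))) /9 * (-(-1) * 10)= -539 /18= -29.94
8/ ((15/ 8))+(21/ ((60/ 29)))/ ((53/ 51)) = 44627/ 3180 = 14.03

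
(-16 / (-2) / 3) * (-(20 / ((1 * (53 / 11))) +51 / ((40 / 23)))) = -70969 / 795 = -89.27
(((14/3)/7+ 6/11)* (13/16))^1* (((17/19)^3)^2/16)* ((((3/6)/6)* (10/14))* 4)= 7844709925/1043289457056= 0.01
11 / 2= 5.50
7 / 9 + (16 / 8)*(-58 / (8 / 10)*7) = -1014.22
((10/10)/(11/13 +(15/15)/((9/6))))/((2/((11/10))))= 429/1180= 0.36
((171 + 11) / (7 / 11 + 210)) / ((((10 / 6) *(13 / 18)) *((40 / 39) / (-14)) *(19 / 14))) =-7.22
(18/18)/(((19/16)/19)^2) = 256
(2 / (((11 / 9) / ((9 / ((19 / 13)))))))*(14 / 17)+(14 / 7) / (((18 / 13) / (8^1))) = 634868 / 31977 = 19.85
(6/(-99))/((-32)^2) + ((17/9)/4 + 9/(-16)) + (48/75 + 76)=97003733/1267200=76.55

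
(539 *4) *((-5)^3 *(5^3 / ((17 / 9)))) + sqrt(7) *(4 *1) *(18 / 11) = -303187500 / 17 + 72 *sqrt(7) / 11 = -17834541.51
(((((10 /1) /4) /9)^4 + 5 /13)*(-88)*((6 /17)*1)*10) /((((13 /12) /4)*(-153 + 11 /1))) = 469044400 /148703607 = 3.15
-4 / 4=-1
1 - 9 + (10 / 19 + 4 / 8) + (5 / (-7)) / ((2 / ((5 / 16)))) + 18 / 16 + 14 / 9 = -168719 / 38304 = -4.40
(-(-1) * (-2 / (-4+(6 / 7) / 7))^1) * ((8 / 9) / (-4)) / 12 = -49 / 5130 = -0.01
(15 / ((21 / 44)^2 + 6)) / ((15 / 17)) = 32912 / 12057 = 2.73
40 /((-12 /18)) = -60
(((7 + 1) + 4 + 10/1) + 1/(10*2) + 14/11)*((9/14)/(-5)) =-6597/2200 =-3.00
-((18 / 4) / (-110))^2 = -81 / 48400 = -0.00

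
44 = 44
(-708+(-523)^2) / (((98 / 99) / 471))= 12721370409 / 98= 129809902.13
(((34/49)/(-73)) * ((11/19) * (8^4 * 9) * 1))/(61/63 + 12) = -124084224/7932253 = -15.64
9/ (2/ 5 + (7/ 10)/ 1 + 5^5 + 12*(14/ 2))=90/ 32101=0.00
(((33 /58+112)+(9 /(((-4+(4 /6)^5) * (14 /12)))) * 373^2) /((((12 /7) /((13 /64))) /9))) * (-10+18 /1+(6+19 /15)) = -9846872373949 /2180800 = -4515256.96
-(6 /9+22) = -68 /3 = -22.67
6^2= 36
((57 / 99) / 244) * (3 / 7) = 19 / 18788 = 0.00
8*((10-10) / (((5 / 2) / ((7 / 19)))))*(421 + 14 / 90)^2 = 0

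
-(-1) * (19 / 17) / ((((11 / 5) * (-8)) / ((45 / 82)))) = -0.03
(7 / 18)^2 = 49 / 324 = 0.15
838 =838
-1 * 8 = -8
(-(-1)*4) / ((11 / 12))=48 / 11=4.36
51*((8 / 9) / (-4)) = -34 / 3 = -11.33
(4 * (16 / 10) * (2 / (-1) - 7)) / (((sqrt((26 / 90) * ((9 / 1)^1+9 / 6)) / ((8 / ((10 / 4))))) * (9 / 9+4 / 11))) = -16896 * sqrt(2730) / 11375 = -77.61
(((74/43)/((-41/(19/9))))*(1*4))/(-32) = 703/63468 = 0.01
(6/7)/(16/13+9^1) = 78/931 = 0.08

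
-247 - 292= -539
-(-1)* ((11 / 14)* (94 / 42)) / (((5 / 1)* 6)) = 517 / 8820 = 0.06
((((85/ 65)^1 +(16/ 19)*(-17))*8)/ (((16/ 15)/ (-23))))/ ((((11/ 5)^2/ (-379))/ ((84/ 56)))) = -31508686125/ 119548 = -263565.15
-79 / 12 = -6.58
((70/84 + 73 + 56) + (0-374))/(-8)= 30.52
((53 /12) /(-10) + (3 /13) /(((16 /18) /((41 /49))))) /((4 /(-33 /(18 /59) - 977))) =27925679 /458640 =60.89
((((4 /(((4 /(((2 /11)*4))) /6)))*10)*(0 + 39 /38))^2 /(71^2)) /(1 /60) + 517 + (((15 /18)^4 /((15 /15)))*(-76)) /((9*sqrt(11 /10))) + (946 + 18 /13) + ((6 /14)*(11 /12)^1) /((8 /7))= 136358055571167 /91601503136-11875*sqrt(110) /32076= 1484.72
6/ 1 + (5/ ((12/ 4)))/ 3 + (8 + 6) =185/ 9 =20.56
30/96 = 5/16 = 0.31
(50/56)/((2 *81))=0.01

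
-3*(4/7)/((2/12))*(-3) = 216/7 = 30.86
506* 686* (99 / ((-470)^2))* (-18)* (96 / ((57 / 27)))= -133609113792 / 1049275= -127334.70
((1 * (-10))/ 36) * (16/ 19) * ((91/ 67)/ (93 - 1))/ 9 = -0.00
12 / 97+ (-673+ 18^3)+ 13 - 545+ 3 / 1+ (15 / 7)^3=154376221 / 33271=4639.96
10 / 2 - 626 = -621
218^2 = 47524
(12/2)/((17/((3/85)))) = 18/1445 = 0.01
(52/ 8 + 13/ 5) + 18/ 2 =181/ 10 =18.10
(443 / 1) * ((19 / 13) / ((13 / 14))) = 117838 / 169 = 697.27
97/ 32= 3.03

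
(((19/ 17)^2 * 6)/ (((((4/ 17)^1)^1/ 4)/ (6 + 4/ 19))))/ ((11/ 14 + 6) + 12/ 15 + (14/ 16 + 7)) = 1255520/ 24531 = 51.18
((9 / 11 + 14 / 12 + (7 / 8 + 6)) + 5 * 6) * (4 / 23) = 10259 / 1518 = 6.76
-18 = -18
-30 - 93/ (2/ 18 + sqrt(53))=-127923/ 4292 - 7533*sqrt(53)/ 4292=-42.58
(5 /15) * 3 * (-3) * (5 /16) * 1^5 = -15 /16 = -0.94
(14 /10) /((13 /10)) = 14 /13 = 1.08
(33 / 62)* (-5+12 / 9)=-1.95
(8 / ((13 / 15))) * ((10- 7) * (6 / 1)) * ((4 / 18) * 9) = 4320 / 13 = 332.31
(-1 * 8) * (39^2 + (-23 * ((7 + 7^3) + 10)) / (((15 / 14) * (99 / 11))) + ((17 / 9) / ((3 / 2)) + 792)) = -314408 / 27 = -11644.74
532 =532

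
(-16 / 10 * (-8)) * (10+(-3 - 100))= -5952 / 5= -1190.40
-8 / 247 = -0.03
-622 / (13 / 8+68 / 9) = -44784 / 661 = -67.75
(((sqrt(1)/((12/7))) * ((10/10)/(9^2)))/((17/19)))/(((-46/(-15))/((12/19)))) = 35/21114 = 0.00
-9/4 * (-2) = 9/2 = 4.50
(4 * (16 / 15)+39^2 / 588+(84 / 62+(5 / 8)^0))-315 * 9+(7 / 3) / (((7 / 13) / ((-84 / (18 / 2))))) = -2866.24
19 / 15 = 1.27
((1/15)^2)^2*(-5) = -1/10125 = -0.00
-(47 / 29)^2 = -2209 / 841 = -2.63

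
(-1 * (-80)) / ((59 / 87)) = 6960 / 59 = 117.97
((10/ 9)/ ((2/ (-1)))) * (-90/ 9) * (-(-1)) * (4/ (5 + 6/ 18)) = 25/ 6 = 4.17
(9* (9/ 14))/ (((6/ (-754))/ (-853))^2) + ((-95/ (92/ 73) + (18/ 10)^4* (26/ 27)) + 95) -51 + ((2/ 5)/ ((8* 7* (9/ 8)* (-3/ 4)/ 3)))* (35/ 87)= 20951874456275916011/ 315157500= 66480646839.36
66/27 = 22/9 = 2.44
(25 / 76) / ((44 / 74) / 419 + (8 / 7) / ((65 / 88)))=176346625 / 830233272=0.21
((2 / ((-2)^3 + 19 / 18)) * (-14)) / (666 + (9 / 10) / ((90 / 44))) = 504 / 83305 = 0.01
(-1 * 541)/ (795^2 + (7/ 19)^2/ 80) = -15624080/ 18252882049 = -0.00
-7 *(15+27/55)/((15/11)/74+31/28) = -6178704/64135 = -96.34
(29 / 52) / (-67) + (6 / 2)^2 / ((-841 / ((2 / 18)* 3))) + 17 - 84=-196347789 / 2930044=-67.01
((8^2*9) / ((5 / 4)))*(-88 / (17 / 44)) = -8921088 / 85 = -104953.98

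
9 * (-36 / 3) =-108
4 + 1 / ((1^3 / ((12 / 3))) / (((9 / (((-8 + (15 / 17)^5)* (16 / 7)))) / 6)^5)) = 4489217168195516079038378999264554922914475 / 1122310184005175369640220807185323742199808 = 4.00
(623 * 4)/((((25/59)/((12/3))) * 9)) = 588112/225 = 2613.83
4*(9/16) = 9/4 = 2.25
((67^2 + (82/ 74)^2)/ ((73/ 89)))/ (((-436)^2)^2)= 273546929/ 1805686161389696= 0.00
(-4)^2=16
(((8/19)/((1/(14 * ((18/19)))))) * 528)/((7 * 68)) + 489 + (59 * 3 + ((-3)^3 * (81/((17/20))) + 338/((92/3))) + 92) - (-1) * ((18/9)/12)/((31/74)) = -1797.33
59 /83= 0.71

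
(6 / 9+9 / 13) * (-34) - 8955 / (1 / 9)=-3145007 / 39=-80641.21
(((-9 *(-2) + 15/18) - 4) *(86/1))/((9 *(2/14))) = 26789/27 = 992.19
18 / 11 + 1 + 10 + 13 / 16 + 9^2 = 16623 / 176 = 94.45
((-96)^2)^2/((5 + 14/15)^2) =19110297600/7921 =2412611.74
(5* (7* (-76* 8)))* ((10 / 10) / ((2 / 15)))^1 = -159600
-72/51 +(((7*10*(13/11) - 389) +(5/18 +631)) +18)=1149803/3366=341.59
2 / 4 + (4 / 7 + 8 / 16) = 11 / 7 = 1.57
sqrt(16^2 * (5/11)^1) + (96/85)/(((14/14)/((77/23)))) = 7392/1955 + 16 * sqrt(55)/11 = 14.57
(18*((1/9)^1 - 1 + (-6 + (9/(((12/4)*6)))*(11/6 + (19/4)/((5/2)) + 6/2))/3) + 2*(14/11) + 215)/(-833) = -10216/45815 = -0.22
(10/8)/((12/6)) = 5/8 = 0.62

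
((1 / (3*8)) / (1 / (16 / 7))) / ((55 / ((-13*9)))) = -78 / 385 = -0.20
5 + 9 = 14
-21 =-21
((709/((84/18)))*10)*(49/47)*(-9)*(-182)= 121940910/47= 2594487.45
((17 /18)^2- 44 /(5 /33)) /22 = -469003 /35640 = -13.16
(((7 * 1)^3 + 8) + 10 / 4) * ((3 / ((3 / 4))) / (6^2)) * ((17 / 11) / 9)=12019 / 1782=6.74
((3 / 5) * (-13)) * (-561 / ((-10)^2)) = 21879 / 500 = 43.76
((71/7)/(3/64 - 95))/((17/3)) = -13632/723163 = -0.02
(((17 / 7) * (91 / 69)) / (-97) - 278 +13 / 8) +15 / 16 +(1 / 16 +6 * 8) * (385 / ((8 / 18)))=41358.67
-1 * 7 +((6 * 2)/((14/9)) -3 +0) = -16/7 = -2.29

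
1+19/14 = 33/14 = 2.36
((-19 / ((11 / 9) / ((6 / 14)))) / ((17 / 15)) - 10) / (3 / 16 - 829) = 332560 / 17358649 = 0.02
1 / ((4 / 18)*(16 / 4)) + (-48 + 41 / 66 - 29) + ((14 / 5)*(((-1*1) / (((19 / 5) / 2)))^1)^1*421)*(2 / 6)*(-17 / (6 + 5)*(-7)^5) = -26944822049 / 5016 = -5371774.73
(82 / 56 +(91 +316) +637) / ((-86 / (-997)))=29185181 / 2408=12120.09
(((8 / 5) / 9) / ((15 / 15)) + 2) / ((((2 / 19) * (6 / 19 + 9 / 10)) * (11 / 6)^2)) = 20216 / 3993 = 5.06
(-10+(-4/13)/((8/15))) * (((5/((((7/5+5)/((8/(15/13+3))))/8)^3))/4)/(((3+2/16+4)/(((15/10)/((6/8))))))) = -51.78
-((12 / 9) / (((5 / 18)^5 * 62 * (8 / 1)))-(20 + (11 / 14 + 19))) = 51754879 / 1356250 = 38.16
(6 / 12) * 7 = 7 / 2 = 3.50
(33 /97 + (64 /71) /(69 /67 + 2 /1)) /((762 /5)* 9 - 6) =0.00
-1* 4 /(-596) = 1 /149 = 0.01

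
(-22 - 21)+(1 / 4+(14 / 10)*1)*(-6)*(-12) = 379 / 5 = 75.80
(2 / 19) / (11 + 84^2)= 2 / 134273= 0.00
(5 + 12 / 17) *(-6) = -582 / 17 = -34.24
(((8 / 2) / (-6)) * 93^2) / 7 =-5766 / 7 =-823.71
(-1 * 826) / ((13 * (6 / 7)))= -2891 / 39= -74.13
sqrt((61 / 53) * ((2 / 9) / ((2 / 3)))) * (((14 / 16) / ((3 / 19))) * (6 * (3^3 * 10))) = 5985 * sqrt(9699) / 106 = 5560.60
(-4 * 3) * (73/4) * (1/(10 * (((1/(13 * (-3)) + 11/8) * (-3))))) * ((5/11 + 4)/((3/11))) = 186004/2105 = 88.36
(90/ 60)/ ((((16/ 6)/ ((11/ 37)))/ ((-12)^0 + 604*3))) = 4851/ 16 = 303.19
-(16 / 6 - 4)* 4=5.33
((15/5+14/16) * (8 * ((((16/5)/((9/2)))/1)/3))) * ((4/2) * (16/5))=31744/675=47.03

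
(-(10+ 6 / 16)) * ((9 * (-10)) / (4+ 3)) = 3735 / 28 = 133.39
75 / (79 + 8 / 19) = 475 / 503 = 0.94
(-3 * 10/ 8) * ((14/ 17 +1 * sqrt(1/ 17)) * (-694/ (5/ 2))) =1041 * sqrt(17)/ 17 +14574/ 17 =1109.77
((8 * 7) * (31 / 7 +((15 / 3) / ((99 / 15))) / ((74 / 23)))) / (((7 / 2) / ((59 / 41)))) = 37631144 / 350427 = 107.39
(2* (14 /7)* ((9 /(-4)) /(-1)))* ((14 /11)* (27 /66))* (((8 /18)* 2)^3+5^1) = 29099 /1089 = 26.72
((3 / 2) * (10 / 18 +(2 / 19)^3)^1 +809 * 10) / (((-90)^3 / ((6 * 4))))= -332970227 / 1250052750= -0.27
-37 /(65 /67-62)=2479 /4089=0.61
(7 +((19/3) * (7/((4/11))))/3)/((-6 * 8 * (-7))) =245/1728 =0.14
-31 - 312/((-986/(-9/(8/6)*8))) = -23707/493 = -48.09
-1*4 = -4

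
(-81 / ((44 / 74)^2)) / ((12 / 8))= -36963 / 242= -152.74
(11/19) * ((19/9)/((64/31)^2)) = 10571/36864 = 0.29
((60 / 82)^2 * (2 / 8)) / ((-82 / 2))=-225 / 68921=-0.00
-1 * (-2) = 2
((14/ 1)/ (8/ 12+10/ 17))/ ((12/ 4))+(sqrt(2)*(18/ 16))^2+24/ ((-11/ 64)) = -5869/ 44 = -133.39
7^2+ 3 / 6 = 99 / 2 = 49.50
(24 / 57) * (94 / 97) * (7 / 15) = 5264 / 27645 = 0.19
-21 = -21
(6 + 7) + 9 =22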